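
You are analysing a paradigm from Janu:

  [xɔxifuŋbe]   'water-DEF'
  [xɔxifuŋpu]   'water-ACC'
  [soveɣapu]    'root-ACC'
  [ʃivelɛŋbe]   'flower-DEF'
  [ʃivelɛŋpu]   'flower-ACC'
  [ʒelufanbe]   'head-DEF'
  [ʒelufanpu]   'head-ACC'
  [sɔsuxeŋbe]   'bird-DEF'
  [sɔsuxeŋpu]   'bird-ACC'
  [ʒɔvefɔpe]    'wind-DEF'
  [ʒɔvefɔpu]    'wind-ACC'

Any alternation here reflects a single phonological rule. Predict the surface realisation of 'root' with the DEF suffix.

[soveɣape]

The DEF morpheme has two allomorphs, [-be] and [-pe].
The ACC suffix, which begins with [p], is invariant after every stem; so [p] is not altered by any rule here.
So the underlying form is /-be/, and voiced stops become voiceless after a vowel.
After 'root', which ends in a vowel, the suffix surfaces as [-pe], giving [soveɣape].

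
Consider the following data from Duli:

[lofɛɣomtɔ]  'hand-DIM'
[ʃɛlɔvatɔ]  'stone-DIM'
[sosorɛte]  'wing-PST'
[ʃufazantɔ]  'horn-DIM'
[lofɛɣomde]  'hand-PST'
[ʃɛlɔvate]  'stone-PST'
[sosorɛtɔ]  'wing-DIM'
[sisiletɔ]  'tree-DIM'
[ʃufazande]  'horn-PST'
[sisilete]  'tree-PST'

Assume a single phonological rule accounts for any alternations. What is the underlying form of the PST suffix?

/-de/

The PST suffix surfaces as [-de] and [-te], depending on the final segment of the stem.
By contrast the DIM suffix keeps its initial [t] throughout — that segment must be underlying.
So the underlying form is /-de/, and voiced stops become voiceless after a vowel.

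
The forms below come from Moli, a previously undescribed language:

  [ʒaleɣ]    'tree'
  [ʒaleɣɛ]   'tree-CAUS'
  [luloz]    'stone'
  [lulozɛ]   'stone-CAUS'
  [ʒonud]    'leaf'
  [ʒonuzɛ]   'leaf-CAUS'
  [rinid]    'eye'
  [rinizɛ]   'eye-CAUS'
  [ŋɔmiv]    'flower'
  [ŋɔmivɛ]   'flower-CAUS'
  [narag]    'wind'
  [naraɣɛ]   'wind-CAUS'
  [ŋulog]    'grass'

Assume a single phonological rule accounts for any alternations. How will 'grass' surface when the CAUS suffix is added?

The root 'wind' surfaces as [narag] and [naraɣɛ], with a stem-final [g] ~ [ɣ] alternation.
The stem 'tree' ([ʒaleɣ], [ʒaleɣɛ]) shows [ɣ] unchanged in both environments, so [ɣ] cannot be basic with [g] derived in isolation.
The underlying segment must be /g/; voiced stops become fricatives between vowels, yielding [ɣ] there.
The one attested form of 'grass', [ŋulog], shows underlying /ŋulog/. Applying the same rule between vowels gives [ŋuloɣɛ].

[ŋuloɣɛ]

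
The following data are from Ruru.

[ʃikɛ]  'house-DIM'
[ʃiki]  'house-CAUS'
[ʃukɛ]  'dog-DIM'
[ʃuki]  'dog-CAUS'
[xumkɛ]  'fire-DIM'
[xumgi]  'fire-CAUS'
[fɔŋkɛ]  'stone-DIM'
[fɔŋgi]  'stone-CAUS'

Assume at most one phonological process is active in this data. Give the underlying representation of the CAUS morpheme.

The CAUS morpheme has two allomorphs, [-gi] and [-ki].
The DIM suffix, which begins with [k], is invariant after every stem; so [k] is not altered by any rule here.
So the underlying form is /-gi/, and voiced stops become voiceless after a vowel.

/-gi/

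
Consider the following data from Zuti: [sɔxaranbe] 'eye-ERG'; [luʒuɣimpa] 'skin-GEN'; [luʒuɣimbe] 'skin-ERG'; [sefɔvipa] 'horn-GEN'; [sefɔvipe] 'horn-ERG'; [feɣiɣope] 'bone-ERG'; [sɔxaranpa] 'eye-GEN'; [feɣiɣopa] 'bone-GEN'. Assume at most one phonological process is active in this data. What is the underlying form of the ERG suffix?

/-be/

The ERG morpheme has two allomorphs, [-be] and [-pe].
By contrast the GEN suffix keeps its initial [p] throughout — that segment must be underlying.
So the underlying form is /-be/, and voiced stops become voiceless after a vowel.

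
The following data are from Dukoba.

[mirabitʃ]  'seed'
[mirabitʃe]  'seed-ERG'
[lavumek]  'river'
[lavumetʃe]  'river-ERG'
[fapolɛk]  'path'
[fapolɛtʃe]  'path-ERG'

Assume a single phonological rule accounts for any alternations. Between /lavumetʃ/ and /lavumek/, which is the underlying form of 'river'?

The root 'river' surfaces as [lavumek] and [lavumetʃe], with a stem-final [k] ~ [tʃ] alternation.
If /tʃ/ were underlying and a rule turned it into [k] in isolation, 'seed' would also alternate; but it has [tʃ] in both [mirabitʃ] and [mirabitʃe].
The alternation reflects palatalization before a front vowel: /k/ becomes palato-alveolar [tʃ] before a front vowel. /k/ is underlying.

/lavumek/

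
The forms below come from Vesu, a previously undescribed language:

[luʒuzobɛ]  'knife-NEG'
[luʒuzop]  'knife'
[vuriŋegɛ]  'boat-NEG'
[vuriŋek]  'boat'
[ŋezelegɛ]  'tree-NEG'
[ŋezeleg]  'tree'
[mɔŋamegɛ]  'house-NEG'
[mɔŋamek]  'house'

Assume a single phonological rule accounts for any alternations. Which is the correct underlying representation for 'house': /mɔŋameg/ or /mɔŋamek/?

In [mɔŋamegɛ] and [mɔŋamek] the final segment of 'house' alternates: [g] ~ [k].
The stem 'tree' ([ŋezelegɛ], [ŋezeleg]) shows [g] unchanged in both environments, so [g] cannot be basic with [k] derived in isolation.
The underlying segment must be /k/; voiceless stops become voiced between vowels, yielding [g] there.

/mɔŋamek/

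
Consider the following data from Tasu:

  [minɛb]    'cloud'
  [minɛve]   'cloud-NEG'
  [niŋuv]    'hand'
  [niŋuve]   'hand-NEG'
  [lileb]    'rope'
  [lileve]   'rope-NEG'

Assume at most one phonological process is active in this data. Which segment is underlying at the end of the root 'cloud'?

/b/

The stem for 'cloud' ends in [b] in [minɛb] but [v] in [minɛve].
Compare 'hand', with invariant [v] in [niŋuv] and [niŋuve]: an analysis with underlying /v/ and a rule producing [b] in isolation would wrongly predict alternation here too.
The alternation reflects intervocalic spirantization: voiced stops become fricatives between vowels. /b/ is underlying.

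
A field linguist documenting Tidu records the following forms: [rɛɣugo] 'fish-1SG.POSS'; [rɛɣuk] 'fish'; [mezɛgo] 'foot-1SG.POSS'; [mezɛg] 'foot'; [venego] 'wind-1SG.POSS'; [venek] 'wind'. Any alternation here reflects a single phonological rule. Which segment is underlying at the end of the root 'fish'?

/k/

The root 'fish' surfaces as [rɛɣugo] and [rɛɣuk], with a stem-final [g] ~ [k] alternation.
Compare 'foot', with invariant [g] in [mezɛgo] and [mezɛg]: an analysis with underlying /g/ and a rule producing [k] in isolation would wrongly predict alternation here too.
Therefore /k/ is basic and [g] is derived by intervocalic voicing (voiceless stops become voiced between vowels).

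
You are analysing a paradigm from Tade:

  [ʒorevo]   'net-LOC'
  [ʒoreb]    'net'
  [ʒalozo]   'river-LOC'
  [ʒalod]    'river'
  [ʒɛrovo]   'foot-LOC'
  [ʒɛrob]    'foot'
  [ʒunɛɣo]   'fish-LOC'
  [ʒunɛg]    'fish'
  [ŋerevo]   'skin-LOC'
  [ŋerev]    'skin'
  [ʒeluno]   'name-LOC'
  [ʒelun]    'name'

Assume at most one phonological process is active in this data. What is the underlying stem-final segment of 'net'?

/b/

'net' shows [v] ~ [b] at the end of the stem ([ʒorevo] vs [ʒoreb]).
But 'skin' keeps [v] in both environments ([ŋerevo], [ŋerev]), so there is no rule changing /v/ to [b] in isolation.
The underlying segment must be /b/; voiced stops become fricatives between vowels, yielding [v] there.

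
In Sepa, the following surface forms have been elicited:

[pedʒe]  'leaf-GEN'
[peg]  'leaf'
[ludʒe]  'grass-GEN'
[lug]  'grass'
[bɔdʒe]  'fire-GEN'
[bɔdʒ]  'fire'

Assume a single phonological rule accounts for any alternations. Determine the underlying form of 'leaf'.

The root 'leaf' surfaces as [pedʒe] and [peg], with a stem-final [dʒ] ~ [g] alternation.
Compare 'fire', with invariant [dʒ] in [bɔdʒe] and [bɔdʒ]: an analysis with underlying /dʒ/ and a rule producing [g] in isolation would wrongly predict alternation here too.
The underlying segment must be /g/; /g/ becomes palato-alveolar [dʒ] before a front vowel, yielding [dʒ] there.

/peg/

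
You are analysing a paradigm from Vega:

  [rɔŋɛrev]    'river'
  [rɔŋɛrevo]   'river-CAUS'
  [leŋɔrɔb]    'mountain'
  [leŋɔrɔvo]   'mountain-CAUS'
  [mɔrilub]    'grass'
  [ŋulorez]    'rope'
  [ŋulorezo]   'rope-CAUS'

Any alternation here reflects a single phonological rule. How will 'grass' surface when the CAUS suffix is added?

The root 'mountain' surfaces as [leŋɔrɔb] and [leŋɔrɔvo], with a stem-final [b] ~ [v] alternation.
Compare 'river', with invariant [v] in [rɔŋɛrev] and [rɔŋɛrevo]: an analysis with underlying /v/ and a rule producing [b] in isolation would wrongly predict alternation here too.
So /b/ is underlying, and a rule of intervocalic spirantization — voiced stops become fricatives between vowels — gives [v].
From [mɔrilub] the stem 'grass' is /mɔrilub/; between vowels this yields [mɔriluvo].

[mɔriluvo]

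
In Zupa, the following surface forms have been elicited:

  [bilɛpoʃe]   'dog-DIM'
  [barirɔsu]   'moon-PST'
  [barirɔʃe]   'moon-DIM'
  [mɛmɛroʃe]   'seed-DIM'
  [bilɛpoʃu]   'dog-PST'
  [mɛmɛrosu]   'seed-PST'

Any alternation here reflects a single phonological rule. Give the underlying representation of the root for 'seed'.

/mɛmɛros/

In [mɛmɛrosu] and [mɛmɛroʃe] the final segment of 'seed' alternates: [s] ~ [ʃ].
Compare 'dog', with invariant [ʃ] in [bilɛpoʃu] and [bilɛpoʃe]: an analysis with underlying /ʃ/ and a rule producing [s] before the PST suffix would wrongly predict alternation here too.
So /s/ is underlying, and a rule of palatalization before a front vowel — /s/ becomes palato-alveolar [ʃ] before a front vowel — gives [ʃ].
Hence 'seed' is /mɛmɛros/ underlyingly.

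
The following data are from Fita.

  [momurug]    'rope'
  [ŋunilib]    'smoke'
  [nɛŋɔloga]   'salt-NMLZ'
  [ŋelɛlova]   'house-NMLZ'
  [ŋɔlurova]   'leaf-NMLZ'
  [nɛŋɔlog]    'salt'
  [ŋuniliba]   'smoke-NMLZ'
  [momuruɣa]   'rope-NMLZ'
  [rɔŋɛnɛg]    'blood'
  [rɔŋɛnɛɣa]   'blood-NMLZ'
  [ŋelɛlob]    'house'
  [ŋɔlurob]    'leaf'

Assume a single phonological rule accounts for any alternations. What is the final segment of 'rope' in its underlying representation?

The root 'rope' surfaces as [momurug] and [momuruɣa], with a stem-final [g] ~ [ɣ] alternation.
But 'salt' keeps [g] in both environments ([nɛŋɔlog], [nɛŋɔloga]), so there is no rule changing /g/ to [ɣ] before the NMLZ suffix.
The alternation reflects word-final hardening: voiced fricatives become stops word-finally. /ɣ/ is underlying.

/ɣ/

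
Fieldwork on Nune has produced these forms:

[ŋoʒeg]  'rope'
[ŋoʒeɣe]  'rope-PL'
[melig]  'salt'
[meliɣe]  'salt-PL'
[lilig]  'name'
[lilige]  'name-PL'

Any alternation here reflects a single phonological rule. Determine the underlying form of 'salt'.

In [melig] and [meliɣe] the final segment of 'salt' alternates: [g] ~ [ɣ].
But 'name' keeps [g] in both environments ([lilig], [lilige]), so there is no rule changing /g/ to [ɣ] before the PL suffix.
The alternation reflects word-final hardening: voiced fricatives become stops word-finally. /ɣ/ is underlying.
So 'salt' = /meliɣ/.

/meliɣ/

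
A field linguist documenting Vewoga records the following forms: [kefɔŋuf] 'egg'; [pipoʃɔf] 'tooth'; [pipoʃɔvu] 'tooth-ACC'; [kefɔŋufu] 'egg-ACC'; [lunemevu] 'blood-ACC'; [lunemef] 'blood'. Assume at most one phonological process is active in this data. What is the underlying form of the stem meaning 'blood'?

/lunemev/

The root 'blood' surfaces as [lunemevu] and [lunemef], with a stem-final [v] ~ [f] alternation.
But 'egg' keeps [f] in both environments ([kefɔŋufu], [kefɔŋuf]), so there is no rule changing /f/ to [v] before the ACC suffix.
So /v/ is underlying, and a rule of word-final obstruent devoicing — voiced obstruents become voiceless word-finally — gives [f].
The underlying form of 'blood' is therefore /lunemev/.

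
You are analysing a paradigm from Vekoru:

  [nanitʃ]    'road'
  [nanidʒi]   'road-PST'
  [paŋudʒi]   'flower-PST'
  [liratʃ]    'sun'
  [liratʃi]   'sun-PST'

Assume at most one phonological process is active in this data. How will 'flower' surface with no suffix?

[paŋutʃ]

The stem for 'road' ends in [tʃ] in [nanitʃ] but [dʒ] in [nanidʒi].
But 'sun' keeps [tʃ] in both environments ([liratʃ], [liratʃi]), so there is no rule changing /tʃ/ to [dʒ] before the PST suffix.
Therefore /dʒ/ is basic and [tʃ] is derived by word-final obstruent devoicing (voiced obstruents become voiceless word-finally).
From [paŋudʒi] the stem 'flower' is /paŋudʒ/; word-finally this yields [paŋutʃ].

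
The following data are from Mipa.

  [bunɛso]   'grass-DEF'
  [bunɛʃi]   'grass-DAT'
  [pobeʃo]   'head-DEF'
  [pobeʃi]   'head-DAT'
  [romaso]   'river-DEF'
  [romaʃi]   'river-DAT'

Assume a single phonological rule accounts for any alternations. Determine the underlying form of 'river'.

/romas/

'river' shows [s] ~ [ʃ] at the end of the stem ([romaso] vs [romaʃi]).
If /ʃ/ were underlying and a rule turned it into [s] before the DEF suffix, 'head' would also alternate; but it has [ʃ] in both [pobeʃo] and [pobeʃi].
So /s/ is underlying, and a rule of palatalization before a front vowel — /s/ becomes palato-alveolar [ʃ] before a front vowel — gives [ʃ].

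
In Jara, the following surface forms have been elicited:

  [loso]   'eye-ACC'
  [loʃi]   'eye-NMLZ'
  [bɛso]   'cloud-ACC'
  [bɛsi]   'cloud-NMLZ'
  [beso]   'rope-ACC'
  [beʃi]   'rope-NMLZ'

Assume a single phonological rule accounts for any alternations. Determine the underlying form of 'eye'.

/loʃ/

'eye' shows [s] ~ [ʃ] at the end of the stem ([loso] vs [loʃi]).
But 'cloud' keeps [s] in both environments ([bɛso], [bɛsi]), so there is no rule changing /s/ to [ʃ] before the NMLZ suffix.
The alternation reflects depalatalization: palato-alveolar /ʃ/ becomes [s] when no front vowel follows. /ʃ/ is underlying.
Hence 'eye' is /loʃ/ underlyingly.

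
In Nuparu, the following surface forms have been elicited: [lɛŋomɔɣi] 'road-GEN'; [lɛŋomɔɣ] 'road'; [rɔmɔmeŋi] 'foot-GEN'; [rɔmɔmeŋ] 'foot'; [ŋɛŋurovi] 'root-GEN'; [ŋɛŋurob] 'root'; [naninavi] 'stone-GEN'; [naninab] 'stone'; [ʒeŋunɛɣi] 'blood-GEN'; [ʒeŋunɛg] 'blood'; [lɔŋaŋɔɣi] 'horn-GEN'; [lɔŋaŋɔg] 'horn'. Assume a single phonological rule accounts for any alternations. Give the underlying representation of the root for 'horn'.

In [lɔŋaŋɔɣi] and [lɔŋaŋɔg] the final segment of 'horn' alternates: [ɣ] ~ [g].
If /ɣ/ were underlying and a rule turned it into [g] in isolation, 'road' would also alternate; but it has [ɣ] in both [lɛŋomɔɣi] and [lɛŋomɔɣ].
The underlying segment must be /g/; voiced stops become fricatives between vowels, yielding [ɣ] there.
So 'horn' = /lɔŋaŋɔg/.

/lɔŋaŋɔg/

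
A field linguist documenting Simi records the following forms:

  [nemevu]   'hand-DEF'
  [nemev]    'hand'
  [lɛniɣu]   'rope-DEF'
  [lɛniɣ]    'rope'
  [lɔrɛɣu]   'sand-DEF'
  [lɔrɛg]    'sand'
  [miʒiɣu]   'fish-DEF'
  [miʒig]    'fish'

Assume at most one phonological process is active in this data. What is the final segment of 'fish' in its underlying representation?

/g/

In [miʒiɣu] and [miʒig] the final segment of 'fish' alternates: [ɣ] ~ [g].
But 'rope' keeps [ɣ] in both environments ([lɛniɣu], [lɛniɣ]), so there is no rule changing /ɣ/ to [g] in isolation.
The underlying segment must be /g/; voiced stops become fricatives between vowels, yielding [ɣ] there.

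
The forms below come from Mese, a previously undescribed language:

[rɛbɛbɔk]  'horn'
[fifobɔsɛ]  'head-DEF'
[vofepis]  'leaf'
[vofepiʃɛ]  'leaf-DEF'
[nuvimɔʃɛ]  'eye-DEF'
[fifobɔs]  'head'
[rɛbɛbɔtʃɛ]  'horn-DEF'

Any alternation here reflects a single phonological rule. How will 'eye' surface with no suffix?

The root 'leaf' surfaces as [vofepis] and [vofepiʃɛ], with a stem-final [s] ~ [ʃ] alternation.
If /s/ were underlying and a rule turned it into [ʃ] before the DEF suffix, 'head' would also alternate; but it has [s] in both [fifobɔs] and [fifobɔsɛ].
The underlying segment must be /ʃ/; palato-alveolar /tʃ/ and /ʃ/ become [k] and [s] when no front vowel follows, yielding [s] there.
The one attested form of 'eye', [nuvimɔʃɛ], shows underlying /nuvimɔʃ/. Applying the same rule when no front vowel follows gives [nuvimɔs].

[nuvimɔs]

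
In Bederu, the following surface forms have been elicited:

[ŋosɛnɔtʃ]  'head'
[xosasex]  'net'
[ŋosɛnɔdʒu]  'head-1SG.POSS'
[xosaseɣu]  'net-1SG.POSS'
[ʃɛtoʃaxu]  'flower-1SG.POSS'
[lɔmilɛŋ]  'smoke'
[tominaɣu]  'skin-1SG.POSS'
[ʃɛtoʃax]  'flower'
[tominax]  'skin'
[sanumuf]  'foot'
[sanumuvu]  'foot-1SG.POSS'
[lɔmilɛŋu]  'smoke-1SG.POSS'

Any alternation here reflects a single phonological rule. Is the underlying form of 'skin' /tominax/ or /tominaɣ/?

'skin' shows [ɣ] ~ [x] at the end of the stem ([tominaɣu] vs [tominax]).
Compare 'flower', with invariant [x] in [ʃɛtoʃaxu] and [ʃɛtoʃax]: an analysis with underlying /x/ and a rule producing [ɣ] before the 1SG.POSS suffix would wrongly predict alternation here too.
Therefore /ɣ/ is basic and [x] is derived by word-final obstruent devoicing (voiced obstruents become voiceless word-finally).

/tominaɣ/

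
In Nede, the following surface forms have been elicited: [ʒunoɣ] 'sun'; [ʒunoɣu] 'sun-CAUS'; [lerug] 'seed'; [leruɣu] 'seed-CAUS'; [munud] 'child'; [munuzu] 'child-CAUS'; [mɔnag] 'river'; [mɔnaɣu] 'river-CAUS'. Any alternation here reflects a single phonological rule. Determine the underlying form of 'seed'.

/lerug/

The stem for 'seed' ends in [g] in [lerug] but [ɣ] in [leruɣu].
The stem 'sun' ([ʒunoɣ], [ʒunoɣu]) shows [ɣ] unchanged in both environments, so [ɣ] cannot be basic with [g] derived in isolation.
So /g/ is underlying, and a rule of intervocalic spirantization — voiced stops become fricatives between vowels — gives [ɣ].
Hence 'seed' is /lerug/ underlyingly.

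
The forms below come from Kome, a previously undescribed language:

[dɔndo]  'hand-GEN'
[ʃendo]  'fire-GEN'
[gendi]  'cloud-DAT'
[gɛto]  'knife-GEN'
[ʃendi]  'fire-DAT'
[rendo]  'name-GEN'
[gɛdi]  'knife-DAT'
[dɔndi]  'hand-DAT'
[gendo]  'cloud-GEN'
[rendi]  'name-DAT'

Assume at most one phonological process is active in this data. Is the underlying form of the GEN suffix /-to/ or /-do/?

The GEN suffix surfaces as [-do] and [-to], depending on the final segment of the stem.
The DAT suffix, which begins with [d], is invariant after every stem; so [d] is not altered by any rule here.
The GEN suffix is therefore /-to/ underlyingly, with post-nasal voicing: voiceless stops become voiced after a nasal.

/-to/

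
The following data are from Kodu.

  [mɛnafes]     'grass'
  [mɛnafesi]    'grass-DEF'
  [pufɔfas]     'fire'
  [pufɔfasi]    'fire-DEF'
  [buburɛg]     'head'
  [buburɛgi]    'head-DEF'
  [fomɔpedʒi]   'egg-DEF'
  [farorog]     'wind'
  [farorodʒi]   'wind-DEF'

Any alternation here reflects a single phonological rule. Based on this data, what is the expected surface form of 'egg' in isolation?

The root 'wind' surfaces as [farorog] and [farorodʒi], with a stem-final [g] ~ [dʒ] alternation.
Compare 'head', with invariant [g] in [buburɛg] and [buburɛgi]: an analysis with underlying /g/ and a rule producing [dʒ] before the DEF suffix would wrongly predict alternation here too.
The alternation reflects depalatalization: palato-alveolar /dʒ/ becomes [g] when no front vowel follows. /dʒ/ is underlying.
From [fomɔpedʒi] the stem 'egg' is /fomɔpedʒ/; when no front vowel follows this yields [fomɔpeg].

[fomɔpeg]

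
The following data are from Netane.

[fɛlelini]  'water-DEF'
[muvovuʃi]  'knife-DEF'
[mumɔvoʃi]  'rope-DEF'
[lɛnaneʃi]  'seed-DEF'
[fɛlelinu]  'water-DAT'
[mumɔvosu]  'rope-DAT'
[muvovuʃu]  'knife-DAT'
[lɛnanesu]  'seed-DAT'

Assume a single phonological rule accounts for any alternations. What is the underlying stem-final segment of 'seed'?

/s/

'seed' shows [s] ~ [ʃ] at the end of the stem ([lɛnanesu] vs [lɛnaneʃi]).
The stem 'knife' ([muvovuʃu], [muvovuʃi]) shows [ʃ] unchanged in both environments, so [ʃ] cannot be basic with [s] derived before the DAT suffix.
The underlying segment must be /s/; /s/ becomes palato-alveolar [ʃ] before a front vowel, yielding [ʃ] there.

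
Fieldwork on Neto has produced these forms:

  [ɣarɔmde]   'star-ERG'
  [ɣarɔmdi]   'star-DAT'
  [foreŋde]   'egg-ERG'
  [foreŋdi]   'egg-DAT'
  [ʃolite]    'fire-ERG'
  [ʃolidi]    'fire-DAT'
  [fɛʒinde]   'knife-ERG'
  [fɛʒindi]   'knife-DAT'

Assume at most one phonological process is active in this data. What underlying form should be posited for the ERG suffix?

The ERG morpheme has two allomorphs, [-de] and [-te].
By contrast the DAT suffix keeps its initial [d] throughout — that segment must be underlying.
So the underlying form is /-te/, and voiceless stops become voiced after a nasal.

/-te/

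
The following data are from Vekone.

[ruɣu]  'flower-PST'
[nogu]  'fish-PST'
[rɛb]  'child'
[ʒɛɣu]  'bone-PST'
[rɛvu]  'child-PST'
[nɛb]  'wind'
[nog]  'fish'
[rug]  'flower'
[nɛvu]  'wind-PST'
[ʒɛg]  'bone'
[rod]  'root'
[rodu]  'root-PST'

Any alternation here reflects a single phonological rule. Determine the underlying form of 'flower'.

/ruɣ/

In [ruɣu] and [rug] the final segment of 'flower' alternates: [ɣ] ~ [g].
If /g/ were underlying and a rule turned it into [ɣ] before the PST suffix, 'fish' would also alternate; but it has [g] in both [nogu] and [nog].
The alternation reflects word-final hardening: voiced fricatives become stops word-finally. /ɣ/ is underlying.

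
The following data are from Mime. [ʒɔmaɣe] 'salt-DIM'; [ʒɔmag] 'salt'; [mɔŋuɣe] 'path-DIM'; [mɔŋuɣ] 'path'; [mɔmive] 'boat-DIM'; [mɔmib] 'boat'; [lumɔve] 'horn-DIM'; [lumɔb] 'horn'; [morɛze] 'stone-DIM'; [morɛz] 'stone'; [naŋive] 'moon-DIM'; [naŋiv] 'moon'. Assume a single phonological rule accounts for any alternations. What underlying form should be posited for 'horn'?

In [lumɔve] and [lumɔb] the final segment of 'horn' alternates: [v] ~ [b].
The stem 'moon' ([naŋive], [naŋiv]) shows [v] unchanged in both environments, so [v] cannot be basic with [b] derived in isolation.
Therefore /b/ is basic and [v] is derived by intervocalic spirantization (voiced stops become fricatives between vowels).
So 'horn' = /lumɔb/.

/lumɔb/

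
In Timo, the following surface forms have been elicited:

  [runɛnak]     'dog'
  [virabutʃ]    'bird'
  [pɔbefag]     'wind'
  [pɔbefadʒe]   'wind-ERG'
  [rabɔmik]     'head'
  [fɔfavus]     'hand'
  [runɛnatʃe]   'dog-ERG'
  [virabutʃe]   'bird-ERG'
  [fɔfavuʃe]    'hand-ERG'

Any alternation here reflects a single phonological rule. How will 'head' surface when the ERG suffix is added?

The root 'dog' surfaces as [runɛnatʃe] and [runɛnak], with a stem-final [tʃ] ~ [k] alternation.
If /tʃ/ were underlying and a rule turned it into [k] in isolation, 'bird' would also alternate; but it has [tʃ] in both [virabutʃe] and [virabutʃ].
So /k/ is underlying, and a rule of palatalization before a front vowel — /k/, /g/ and /s/ become palato-alveolar [tʃ], [dʒ] and [ʃ] before a front vowel — gives [tʃ].
The one attested form of 'head', [rabɔmik], shows underlying /rabɔmik/. Applying the same rule before a front vowel gives [rabɔmitʃe].

[rabɔmitʃe]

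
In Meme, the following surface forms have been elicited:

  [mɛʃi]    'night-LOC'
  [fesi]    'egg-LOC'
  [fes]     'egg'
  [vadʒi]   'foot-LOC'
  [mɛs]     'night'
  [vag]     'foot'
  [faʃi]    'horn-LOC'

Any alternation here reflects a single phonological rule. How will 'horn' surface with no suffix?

[fas]

In [mɛs] and [mɛʃi] the final segment of 'night' alternates: [s] ~ [ʃ].
The stem 'egg' ([fes], [fesi]) shows [s] unchanged in both environments, so [s] cannot be basic with [ʃ] derived before the LOC suffix.
So /ʃ/ is underlying, and a rule of depalatalization — palato-alveolar /dʒ/ and /ʃ/ become [g] and [s] when no front vowel follows — gives [s].
From [faʃi] the stem 'horn' is /faʃ/; when no front vowel follows this yields [fas].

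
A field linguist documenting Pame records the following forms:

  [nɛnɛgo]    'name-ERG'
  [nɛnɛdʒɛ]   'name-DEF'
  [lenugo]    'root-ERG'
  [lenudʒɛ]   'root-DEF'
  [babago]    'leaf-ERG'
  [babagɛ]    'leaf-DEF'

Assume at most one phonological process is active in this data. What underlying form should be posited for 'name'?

/nɛnɛdʒ/

The stem for 'name' ends in [g] in [nɛnɛgo] but [dʒ] in [nɛnɛdʒɛ].
But 'leaf' keeps [g] in both environments ([babago], [babagɛ]), so there is no rule changing /g/ to [dʒ] before the DEF suffix.
Therefore /dʒ/ is basic and [g] is derived by depalatalization (palato-alveolar /dʒ/ becomes [g] when no front vowel follows).
The underlying form of 'name' is therefore /nɛnɛdʒ/.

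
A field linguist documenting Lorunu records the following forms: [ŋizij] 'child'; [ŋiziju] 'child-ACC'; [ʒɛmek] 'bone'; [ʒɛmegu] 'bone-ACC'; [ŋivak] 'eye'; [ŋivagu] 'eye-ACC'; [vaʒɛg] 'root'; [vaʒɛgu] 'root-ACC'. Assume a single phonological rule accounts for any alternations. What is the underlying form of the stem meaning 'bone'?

/ʒɛmek/

In [ʒɛmek] and [ʒɛmegu] the final segment of 'bone' alternates: [k] ~ [g].
If /g/ were underlying and a rule turned it into [k] in isolation, 'root' would also alternate; but it has [g] in both [vaʒɛg] and [vaʒɛgu].
Therefore /k/ is basic and [g] is derived by intervocalic voicing (voiceless stops become voiced between vowels).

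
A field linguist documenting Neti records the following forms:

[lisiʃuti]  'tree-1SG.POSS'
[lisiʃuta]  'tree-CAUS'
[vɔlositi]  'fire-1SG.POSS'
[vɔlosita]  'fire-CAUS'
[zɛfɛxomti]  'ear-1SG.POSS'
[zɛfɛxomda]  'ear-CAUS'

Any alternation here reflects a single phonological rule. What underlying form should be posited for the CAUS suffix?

/-da/

The CAUS suffix surfaces as [-da] and [-ta], depending on the final segment of the stem.
By contrast the 1SG.POSS suffix keeps its initial [t] throughout — that segment must be underlying.
The CAUS suffix is therefore /-da/ underlyingly, with post-vocalic devoicing: voiced stops become voiceless after a vowel.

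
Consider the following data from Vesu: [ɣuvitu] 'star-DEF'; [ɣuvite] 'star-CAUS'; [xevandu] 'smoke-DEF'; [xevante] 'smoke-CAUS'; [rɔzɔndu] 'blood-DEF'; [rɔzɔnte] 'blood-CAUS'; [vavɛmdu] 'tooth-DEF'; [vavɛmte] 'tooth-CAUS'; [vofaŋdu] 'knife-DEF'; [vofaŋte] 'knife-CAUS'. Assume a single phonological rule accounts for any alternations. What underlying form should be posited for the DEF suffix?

/-du/

The DEF morpheme has two allomorphs, [-du] and [-tu].
By contrast the CAUS suffix keeps its initial [t] throughout — that segment must be underlying.
The DEF suffix is therefore /-du/ underlyingly, with post-vocalic devoicing: voiced stops become voiceless after a vowel.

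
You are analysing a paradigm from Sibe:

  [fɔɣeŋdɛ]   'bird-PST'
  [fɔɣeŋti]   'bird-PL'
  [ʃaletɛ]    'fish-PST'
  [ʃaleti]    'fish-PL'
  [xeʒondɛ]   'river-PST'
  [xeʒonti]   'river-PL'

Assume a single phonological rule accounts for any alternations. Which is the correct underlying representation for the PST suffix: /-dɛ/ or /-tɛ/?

/-dɛ/

The PST morpheme has two allomorphs, [-dɛ] and [-tɛ].
By contrast the PL suffix keeps its initial [t] throughout — that segment must be underlying.
So the underlying form is /-dɛ/, and voiced stops become voiceless after a vowel.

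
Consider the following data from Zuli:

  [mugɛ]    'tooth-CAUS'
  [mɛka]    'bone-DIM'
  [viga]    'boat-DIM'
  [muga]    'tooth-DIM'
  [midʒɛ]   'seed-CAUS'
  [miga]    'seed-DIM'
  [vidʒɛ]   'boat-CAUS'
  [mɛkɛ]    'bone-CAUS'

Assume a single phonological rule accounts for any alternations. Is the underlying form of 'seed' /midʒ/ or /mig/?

/midʒ/

The stem for 'seed' ends in [g] in [miga] but [dʒ] in [midʒɛ].
If /g/ were underlying and a rule turned it into [dʒ] before the CAUS suffix, 'tooth' would also alternate; but it has [g] in both [muga] and [mugɛ].
The alternation reflects depalatalization: palato-alveolar /dʒ/ becomes [g] when no front vowel follows. /dʒ/ is underlying.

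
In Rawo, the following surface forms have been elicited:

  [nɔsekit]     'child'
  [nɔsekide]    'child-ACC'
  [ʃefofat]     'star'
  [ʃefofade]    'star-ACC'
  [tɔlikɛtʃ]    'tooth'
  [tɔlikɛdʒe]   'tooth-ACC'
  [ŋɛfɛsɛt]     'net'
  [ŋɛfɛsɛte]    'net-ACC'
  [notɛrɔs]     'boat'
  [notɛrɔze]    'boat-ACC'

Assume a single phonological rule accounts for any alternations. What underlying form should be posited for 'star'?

The root 'star' surfaces as [ʃefofat] and [ʃefofade], with a stem-final [t] ~ [d] alternation.
But 'net' keeps [t] in both environments ([ŋɛfɛsɛt], [ŋɛfɛsɛte]), so there is no rule changing /t/ to [d] before the ACC suffix.
So /d/ is underlying, and a rule of word-final obstruent devoicing — voiced obstruents become voiceless word-finally — gives [t].
Hence 'star' is /ʃefofad/ underlyingly.

/ʃefofad/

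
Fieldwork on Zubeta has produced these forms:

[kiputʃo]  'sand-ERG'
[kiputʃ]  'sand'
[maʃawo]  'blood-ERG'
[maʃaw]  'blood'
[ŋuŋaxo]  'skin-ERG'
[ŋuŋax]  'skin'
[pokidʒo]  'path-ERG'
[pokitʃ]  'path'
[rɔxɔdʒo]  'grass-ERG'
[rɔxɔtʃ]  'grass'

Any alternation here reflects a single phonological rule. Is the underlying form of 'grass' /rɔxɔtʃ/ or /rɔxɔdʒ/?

In [rɔxɔdʒo] and [rɔxɔtʃ] the final segment of 'grass' alternates: [dʒ] ~ [tʃ].
If /tʃ/ were underlying and a rule turned it into [dʒ] before the ERG suffix, 'sand' would also alternate; but it has [tʃ] in both [kiputʃo] and [kiputʃ].
So /dʒ/ is underlying, and a rule of word-final obstruent devoicing — voiced obstruents become voiceless word-finally — gives [tʃ].

/rɔxɔdʒ/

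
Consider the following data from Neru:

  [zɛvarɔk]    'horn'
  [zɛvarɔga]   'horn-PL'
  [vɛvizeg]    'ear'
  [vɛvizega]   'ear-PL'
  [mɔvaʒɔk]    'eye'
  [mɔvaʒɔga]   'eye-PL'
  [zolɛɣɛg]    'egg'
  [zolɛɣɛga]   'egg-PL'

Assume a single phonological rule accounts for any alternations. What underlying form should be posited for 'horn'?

'horn' shows [k] ~ [g] at the end of the stem ([zɛvarɔk] vs [zɛvarɔga]).
The stem 'egg' ([zolɛɣɛg], [zolɛɣɛga]) shows [g] unchanged in both environments, so [g] cannot be basic with [k] derived in isolation.
The alternation reflects intervocalic voicing: voiceless stops become voiced between vowels. /k/ is underlying.

/zɛvarɔk/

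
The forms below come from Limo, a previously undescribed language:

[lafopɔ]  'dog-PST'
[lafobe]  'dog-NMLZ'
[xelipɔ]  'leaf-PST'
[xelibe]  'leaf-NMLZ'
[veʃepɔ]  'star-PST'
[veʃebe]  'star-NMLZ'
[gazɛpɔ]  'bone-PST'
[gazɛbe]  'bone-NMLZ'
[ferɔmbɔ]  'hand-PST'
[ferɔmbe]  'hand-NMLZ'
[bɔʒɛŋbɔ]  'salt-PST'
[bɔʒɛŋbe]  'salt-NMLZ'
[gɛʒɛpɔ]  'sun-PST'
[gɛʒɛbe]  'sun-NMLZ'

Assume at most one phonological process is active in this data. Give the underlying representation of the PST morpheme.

The PST suffix surfaces as [-bɔ] and [-pɔ], depending on the final segment of the stem.
The NMLZ suffix, which begins with [b], is invariant after every stem; so [b] is not altered by any rule here.
So the underlying form is /-pɔ/, and voiceless stops become voiced after a nasal.

/-pɔ/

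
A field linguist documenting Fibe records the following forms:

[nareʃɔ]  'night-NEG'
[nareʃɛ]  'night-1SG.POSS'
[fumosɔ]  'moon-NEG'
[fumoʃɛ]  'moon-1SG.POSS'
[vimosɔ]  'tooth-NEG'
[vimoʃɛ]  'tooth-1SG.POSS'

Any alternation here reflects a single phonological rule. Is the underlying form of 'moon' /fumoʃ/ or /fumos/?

The root 'moon' surfaces as [fumosɔ] and [fumoʃɛ], with a stem-final [s] ~ [ʃ] alternation.
Compare 'night', with invariant [ʃ] in [nareʃɔ] and [nareʃɛ]: an analysis with underlying /ʃ/ and a rule producing [s] before the NEG suffix would wrongly predict alternation here too.
The alternation reflects palatalization before a front vowel: /s/ becomes palato-alveolar [ʃ] before a front vowel. /s/ is underlying.

/fumos/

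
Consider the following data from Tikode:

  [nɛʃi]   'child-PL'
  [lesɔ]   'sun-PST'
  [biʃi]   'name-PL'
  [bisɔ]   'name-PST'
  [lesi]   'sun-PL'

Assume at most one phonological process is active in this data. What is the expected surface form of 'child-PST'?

[nɛsɔ]

The root 'name' surfaces as [biʃi] and [bisɔ], with a stem-final [ʃ] ~ [s] alternation.
The stem 'sun' ([lesi], [lesɔ]) shows [s] unchanged in both environments, so [s] cannot be basic with [ʃ] derived before the PL suffix.
So /ʃ/ is underlying, and a rule of depalatalization — palato-alveolar /ʃ/ becomes [s] when no front vowel follows — gives [s].
The one attested form of 'child', [nɛʃi], shows underlying /nɛʃ/. Applying the same rule when no front vowel follows gives [nɛsɔ].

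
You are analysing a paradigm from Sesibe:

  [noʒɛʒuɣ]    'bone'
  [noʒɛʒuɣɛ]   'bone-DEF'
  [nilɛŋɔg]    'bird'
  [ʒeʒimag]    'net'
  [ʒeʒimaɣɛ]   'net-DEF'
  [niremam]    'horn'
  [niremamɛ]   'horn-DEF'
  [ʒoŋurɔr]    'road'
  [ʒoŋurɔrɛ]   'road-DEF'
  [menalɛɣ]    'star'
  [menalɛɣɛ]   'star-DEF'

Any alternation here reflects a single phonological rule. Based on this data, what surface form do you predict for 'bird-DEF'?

[nilɛŋɔɣɛ]

The stem for 'net' ends in [g] in [ʒeʒimag] but [ɣ] in [ʒeʒimaɣɛ].
The stem 'bone' ([noʒɛʒuɣ], [noʒɛʒuɣɛ]) shows [ɣ] unchanged in both environments, so [ɣ] cannot be basic with [g] derived in isolation.
The underlying segment must be /g/; voiced stops become fricatives between vowels, yielding [ɣ] there.
From [nilɛŋɔg] the stem 'bird' is /nilɛŋɔg/; between vowels this yields [nilɛŋɔɣɛ].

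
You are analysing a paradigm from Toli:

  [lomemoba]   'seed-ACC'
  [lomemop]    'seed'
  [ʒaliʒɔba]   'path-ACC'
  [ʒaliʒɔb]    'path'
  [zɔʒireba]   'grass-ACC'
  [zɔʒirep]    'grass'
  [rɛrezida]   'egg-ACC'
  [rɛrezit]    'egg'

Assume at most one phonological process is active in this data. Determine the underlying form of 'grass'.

'grass' shows [b] ~ [p] at the end of the stem ([zɔʒireba] vs [zɔʒirep]).
Compare 'path', with invariant [b] in [ʒaliʒɔba] and [ʒaliʒɔb]: an analysis with underlying /b/ and a rule producing [p] in isolation would wrongly predict alternation here too.
So /p/ is underlying, and a rule of intervocalic voicing — voiceless stops become voiced between vowels — gives [b].
Hence 'grass' is /zɔʒirep/ underlyingly.

/zɔʒirep/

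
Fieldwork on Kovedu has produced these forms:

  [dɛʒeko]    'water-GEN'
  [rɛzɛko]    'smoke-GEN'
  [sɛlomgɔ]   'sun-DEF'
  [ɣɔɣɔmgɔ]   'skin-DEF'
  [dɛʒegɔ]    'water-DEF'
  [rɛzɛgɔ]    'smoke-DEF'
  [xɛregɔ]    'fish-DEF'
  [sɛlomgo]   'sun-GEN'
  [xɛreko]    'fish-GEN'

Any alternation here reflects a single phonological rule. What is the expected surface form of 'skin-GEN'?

[ɣɔɣɔmgo]

The GEN suffix surfaces as [-go] and [-ko], depending on the final segment of the stem.
The DEF suffix, which begins with [g], is invariant after every stem; so [g] is not altered by any rule here.
So the underlying form is /-ko/, and voiceless stops become voiced after a nasal.
After 'skin', which ends in a nasal, the suffix surfaces as [-go], giving [ɣɔɣɔmgo].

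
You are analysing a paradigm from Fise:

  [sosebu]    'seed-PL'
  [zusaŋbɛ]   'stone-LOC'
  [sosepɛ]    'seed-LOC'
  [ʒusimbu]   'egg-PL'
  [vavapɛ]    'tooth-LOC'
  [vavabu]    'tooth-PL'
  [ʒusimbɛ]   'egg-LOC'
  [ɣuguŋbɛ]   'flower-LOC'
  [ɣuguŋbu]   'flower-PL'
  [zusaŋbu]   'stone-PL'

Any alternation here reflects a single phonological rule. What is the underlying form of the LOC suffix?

The LOC morpheme has two allomorphs, [-bɛ] and [-pɛ].
By contrast the PL suffix keeps its initial [b] throughout — that segment must be underlying.
So the underlying form is /-pɛ/, and voiceless stops become voiced after a nasal.

/-pɛ/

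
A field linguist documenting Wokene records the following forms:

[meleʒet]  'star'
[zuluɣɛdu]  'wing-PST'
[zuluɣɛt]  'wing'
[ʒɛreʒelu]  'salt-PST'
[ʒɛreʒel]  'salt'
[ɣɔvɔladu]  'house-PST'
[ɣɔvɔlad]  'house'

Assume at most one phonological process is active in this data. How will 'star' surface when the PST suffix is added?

The root 'wing' surfaces as [zuluɣɛdu] and [zuluɣɛt], with a stem-final [d] ~ [t] alternation.
But 'house' keeps [d] in both environments ([ɣɔvɔladu], [ɣɔvɔlad]), so there is no rule changing /d/ to [t] in isolation.
The alternation reflects intervocalic voicing: voiceless stops become voiced between vowels. /t/ is underlying.
The one attested form of 'star', [meleʒet], shows underlying /meleʒet/. Applying the same rule between vowels gives [meleʒedu].

[meleʒedu]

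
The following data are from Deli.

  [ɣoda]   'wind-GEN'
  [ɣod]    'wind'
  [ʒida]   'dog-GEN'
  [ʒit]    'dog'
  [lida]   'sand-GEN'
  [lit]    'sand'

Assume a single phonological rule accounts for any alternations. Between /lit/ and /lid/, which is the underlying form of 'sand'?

/lit/

The root 'sand' surfaces as [lida] and [lit], with a stem-final [d] ~ [t] alternation.
If /d/ were underlying and a rule turned it into [t] in isolation, 'wind' would also alternate; but it has [d] in both [ɣoda] and [ɣod].
Therefore /t/ is basic and [d] is derived by intervocalic voicing (voiceless stops become voiced between vowels).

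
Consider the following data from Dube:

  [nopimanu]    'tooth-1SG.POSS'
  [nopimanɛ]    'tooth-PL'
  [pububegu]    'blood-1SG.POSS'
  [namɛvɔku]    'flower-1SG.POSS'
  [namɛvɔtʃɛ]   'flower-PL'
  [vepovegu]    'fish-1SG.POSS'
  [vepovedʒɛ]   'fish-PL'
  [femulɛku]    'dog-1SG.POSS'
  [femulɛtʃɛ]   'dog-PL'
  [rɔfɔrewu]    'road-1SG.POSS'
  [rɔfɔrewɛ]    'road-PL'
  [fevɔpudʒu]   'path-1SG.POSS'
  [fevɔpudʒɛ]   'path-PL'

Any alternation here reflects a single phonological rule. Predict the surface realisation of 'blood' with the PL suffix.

[pububedʒɛ]

The stem for 'fish' ends in [g] in [vepovegu] but [dʒ] in [vepovedʒɛ].
The stem 'path' ([fevɔpudʒu], [fevɔpudʒɛ]) shows [dʒ] unchanged in both environments, so [dʒ] cannot be basic with [g] derived before the 1SG.POSS suffix.
The underlying segment must be /g/; /k/ and /g/ become palato-alveolar [tʃ] and [dʒ] before a front vowel, yielding [dʒ] there.
The one attested form of 'blood', [pububegu], shows underlying /pububeg/. Applying the same rule before a front vowel gives [pububedʒɛ].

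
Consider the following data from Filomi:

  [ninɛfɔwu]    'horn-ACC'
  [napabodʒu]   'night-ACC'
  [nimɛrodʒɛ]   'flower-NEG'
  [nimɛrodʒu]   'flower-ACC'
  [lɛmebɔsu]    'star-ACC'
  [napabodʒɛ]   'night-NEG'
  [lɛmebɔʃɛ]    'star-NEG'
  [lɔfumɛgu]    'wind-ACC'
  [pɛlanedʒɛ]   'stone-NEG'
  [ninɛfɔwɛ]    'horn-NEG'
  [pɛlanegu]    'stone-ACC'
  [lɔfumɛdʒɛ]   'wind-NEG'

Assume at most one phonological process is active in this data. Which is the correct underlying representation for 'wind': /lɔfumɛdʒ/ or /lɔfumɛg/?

In [lɔfumɛgu] and [lɔfumɛdʒɛ] the final segment of 'wind' alternates: [g] ~ [dʒ].
But 'night' keeps [dʒ] in both environments ([napabodʒu], [napabodʒɛ]), so there is no rule changing /dʒ/ to [g] before the ACC suffix.
The alternation reflects palatalization before a front vowel: /g/ and /s/ become palato-alveolar [dʒ] and [ʃ] before a front vowel. /g/ is underlying.

/lɔfumɛg/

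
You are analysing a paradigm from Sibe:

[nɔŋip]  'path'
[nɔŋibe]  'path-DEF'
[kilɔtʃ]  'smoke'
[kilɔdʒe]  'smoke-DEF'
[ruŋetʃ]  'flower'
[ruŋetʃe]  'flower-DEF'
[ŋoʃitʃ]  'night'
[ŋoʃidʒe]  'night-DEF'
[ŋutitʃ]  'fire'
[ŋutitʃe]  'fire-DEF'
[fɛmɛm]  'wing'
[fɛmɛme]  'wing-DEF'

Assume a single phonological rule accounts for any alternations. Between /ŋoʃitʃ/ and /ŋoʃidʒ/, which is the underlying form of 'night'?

In [ŋoʃitʃ] and [ŋoʃidʒe] the final segment of 'night' alternates: [tʃ] ~ [dʒ].
Compare 'flower', with invariant [tʃ] in [ruŋetʃ] and [ruŋetʃe]: an analysis with underlying /tʃ/ and a rule producing [dʒ] before the DEF suffix would wrongly predict alternation here too.
Therefore /dʒ/ is basic and [tʃ] is derived by word-final obstruent devoicing (voiced obstruents become voiceless word-finally).

/ŋoʃidʒ/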